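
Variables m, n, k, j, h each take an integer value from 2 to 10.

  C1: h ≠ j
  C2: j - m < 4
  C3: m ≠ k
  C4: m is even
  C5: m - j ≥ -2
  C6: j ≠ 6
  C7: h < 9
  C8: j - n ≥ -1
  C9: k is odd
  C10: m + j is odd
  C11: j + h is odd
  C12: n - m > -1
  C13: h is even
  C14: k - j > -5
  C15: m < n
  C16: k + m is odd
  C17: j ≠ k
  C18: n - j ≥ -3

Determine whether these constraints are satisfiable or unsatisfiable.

Satisfiable

Setting (m, n, k, j, h) = (4, 5, 3, 5, 2) satisfies everything: constraint 2: j - m = 1; constraint 5: m - j = -1, and the others follow.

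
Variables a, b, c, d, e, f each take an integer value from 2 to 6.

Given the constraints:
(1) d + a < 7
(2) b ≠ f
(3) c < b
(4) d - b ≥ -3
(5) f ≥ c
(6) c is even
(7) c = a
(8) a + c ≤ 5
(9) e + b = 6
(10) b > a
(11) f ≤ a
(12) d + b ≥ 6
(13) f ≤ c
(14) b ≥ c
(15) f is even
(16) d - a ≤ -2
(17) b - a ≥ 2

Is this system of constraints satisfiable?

Constraints 4, 16, and 17 give b − a ≥ 2, a − d ≥ 2, d − b ≥ -3.
Adding all 3 inequalities: the left sides telescope to 0, and the right sides sum to 2 + 2 + (-3) = 1. So 0 ≥ 1, which is false.

Unsatisfiable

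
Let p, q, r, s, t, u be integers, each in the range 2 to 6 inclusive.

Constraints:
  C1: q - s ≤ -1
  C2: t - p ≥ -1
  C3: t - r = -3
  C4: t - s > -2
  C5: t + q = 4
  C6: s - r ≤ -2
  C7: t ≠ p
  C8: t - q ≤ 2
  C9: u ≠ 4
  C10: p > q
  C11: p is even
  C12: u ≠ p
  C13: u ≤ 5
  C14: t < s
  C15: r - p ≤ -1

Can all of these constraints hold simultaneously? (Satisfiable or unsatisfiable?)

Constraints 1, 2, 6, 8, and 15 give p − r ≥ 1, r − s ≥ 2, s − q ≥ 1, q − t ≥ -2, t − p ≥ -1.
Adding all 5 inequalities: the left sides telescope to 0, and the right sides sum to 1 + 2 + 1 + (-2) + (-1) = 1. So 0 ≥ 1, which is false.

Unsatisfiable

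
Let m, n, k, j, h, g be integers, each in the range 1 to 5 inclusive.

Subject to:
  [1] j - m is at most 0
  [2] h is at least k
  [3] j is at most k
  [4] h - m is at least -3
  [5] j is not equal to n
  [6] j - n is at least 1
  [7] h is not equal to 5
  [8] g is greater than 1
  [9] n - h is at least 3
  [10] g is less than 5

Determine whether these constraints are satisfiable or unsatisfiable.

Constraints 1, 4, 6, and 9 give n − h ≥ 3, h − m ≥ -3, m − j ≥ 0, j − n ≥ 1.
Adding all 4 inequalities: the left sides telescope to 0, and the right sides sum to 3 + (-3) + 0 + 1 = 1. So 0 ≥ 1, which is false.

Unsatisfiable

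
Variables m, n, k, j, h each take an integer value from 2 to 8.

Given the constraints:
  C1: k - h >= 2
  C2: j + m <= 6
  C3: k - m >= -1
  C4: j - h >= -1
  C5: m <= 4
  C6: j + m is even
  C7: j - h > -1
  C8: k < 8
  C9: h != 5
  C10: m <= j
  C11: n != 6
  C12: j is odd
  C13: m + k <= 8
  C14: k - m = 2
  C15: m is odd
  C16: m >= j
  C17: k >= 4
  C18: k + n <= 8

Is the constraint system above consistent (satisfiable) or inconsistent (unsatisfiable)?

Try m = 3, n = 3, k = 5, j = 3, h = 3.
Check constraint 1: k - h = 2; constraint 2: j + m = 6. The remaining constraints are straightforward to verify.

Satisfiable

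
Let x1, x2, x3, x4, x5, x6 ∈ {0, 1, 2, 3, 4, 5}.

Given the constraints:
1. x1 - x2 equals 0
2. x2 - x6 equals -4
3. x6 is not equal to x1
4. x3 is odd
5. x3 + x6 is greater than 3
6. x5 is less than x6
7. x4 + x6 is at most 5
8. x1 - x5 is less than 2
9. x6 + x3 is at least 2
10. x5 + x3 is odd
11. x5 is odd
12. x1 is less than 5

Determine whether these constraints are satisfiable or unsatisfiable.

Constraint 11 makes x5 odd and constraint 4 makes x3 odd, so x5 + x3 must be even. Constraint 10 says x5 + x3 is odd — contradiction.

Unsatisfiable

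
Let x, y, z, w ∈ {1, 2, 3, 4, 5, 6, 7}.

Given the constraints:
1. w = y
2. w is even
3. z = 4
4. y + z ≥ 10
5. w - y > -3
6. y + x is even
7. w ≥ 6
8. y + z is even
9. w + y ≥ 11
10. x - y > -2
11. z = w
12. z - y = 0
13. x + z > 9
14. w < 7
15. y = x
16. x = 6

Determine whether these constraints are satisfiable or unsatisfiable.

Unsatisfiable

Constraint 3 fixes z = 4 and constraint 16 fixes x = 6. Constraints 1, 11, and 15 give z = w = y = x, so z = x. But 4 ≠ 6 — contradiction.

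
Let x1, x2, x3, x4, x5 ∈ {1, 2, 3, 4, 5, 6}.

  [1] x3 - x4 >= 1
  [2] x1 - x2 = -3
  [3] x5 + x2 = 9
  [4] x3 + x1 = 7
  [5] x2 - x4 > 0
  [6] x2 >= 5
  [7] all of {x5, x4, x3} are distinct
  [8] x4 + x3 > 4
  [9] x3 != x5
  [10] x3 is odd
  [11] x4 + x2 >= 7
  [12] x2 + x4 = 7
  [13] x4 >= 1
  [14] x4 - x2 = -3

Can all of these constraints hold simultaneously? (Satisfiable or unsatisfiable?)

Satisfiable

Take x1 = 2, x2 = 5, x3 = 5, x4 = 2, x5 = 4. Then constraint 1: x3 - x4 = 3; constraint 2: x1 - x2 = -3, and every other listed constraint is also met.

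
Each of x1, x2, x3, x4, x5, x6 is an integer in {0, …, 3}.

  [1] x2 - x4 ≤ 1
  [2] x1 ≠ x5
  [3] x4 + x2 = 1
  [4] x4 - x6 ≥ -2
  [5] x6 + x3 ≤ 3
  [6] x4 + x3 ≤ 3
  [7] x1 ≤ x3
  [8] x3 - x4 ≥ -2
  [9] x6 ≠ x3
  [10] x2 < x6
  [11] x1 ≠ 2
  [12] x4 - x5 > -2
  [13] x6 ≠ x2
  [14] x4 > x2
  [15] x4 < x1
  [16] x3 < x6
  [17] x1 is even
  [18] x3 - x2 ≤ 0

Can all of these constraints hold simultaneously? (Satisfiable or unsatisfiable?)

Unsatisfiable

Constraints 7, 14, 15, and 18 give x4 < x1, x1 ≤ x3, x3 ≤ x2, x2 < x4. Chaining: x4 < x1 ≤ x3 ≤ x2 < x4, which forces x4 < x4 — impossible.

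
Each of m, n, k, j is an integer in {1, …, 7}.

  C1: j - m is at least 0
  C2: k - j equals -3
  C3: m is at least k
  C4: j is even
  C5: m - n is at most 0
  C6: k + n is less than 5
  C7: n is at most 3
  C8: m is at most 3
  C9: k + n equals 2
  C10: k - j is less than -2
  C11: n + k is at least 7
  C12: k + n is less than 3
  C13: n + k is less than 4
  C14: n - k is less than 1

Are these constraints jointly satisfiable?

Unsatisfiable

From constraint 7: n ≤ 3. From constraints 3 and 8: k ≤ m ≤ 3. Hence n + k ≤ 6. But constraint 11 requires n + k ≥ 7, and 7 > 6. Contradiction.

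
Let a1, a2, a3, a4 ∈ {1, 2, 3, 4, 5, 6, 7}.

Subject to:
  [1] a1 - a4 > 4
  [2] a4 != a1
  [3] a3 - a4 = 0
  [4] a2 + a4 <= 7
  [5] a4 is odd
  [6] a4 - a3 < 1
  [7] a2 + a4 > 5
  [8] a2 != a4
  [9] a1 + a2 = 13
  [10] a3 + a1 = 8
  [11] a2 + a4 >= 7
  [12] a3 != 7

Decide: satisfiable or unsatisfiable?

One satisfying assignment is a1 = 7, a2 = 6, a3 = 1, a4 = 1.
For the less obvious constraints — constraint 1: a1 - a4 = 6; constraint 3: a3 - a4 = 0 — and the others hold by inspection.

Satisfiable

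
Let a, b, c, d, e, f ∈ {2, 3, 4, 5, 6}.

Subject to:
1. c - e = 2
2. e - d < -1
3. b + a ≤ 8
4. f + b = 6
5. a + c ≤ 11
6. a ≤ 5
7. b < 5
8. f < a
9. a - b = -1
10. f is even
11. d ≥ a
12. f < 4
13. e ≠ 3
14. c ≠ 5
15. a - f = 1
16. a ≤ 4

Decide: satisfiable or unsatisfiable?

Setting (a, b, c, d, e, f) = (3, 4, 6, 6, 4, 2) satisfies everything: constraint 1: c - e = 2; constraint 2: e - d = -2; constraint 3: b + a = 7, and the others follow.

Satisfiable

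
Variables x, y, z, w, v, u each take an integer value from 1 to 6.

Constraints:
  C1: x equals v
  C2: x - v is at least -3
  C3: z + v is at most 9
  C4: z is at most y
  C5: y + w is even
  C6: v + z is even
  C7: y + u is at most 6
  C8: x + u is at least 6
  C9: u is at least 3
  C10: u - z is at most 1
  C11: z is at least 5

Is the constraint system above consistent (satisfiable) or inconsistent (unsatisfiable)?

Unsatisfiable

From constraints 4 and 11: y ≥ z ≥ 5. From constraint 9: u ≥ 3. Hence y + u ≥ 8. But constraint 7 requires y + u ≤ 6, and 6 < 8. Contradiction.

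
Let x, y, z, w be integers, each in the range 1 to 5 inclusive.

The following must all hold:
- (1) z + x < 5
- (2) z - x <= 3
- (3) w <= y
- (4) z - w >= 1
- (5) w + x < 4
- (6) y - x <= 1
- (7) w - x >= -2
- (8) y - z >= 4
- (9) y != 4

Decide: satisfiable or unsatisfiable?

Constraints 4, 6, 7, and 8 give z − w ≥ 1, w − x ≥ -2, x − y ≥ -1, y − z ≥ 4.
Adding all 4 inequalities: the left sides telescope to 0, and the right sides sum to 1 + (-2) + (-1) + 4 = 2. So 0 ≥ 2, which is false.

Unsatisfiable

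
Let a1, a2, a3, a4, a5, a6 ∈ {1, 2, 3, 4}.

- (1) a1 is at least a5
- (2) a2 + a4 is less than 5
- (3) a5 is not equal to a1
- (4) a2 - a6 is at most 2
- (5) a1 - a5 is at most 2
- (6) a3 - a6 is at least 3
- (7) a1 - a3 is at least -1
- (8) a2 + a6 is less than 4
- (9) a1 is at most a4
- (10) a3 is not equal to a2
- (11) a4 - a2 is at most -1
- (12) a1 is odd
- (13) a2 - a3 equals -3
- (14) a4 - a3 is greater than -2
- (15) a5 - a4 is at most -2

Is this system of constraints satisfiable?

Unsatisfiable

Constraints 4, 5, 6, 7, 11, and 15 give a6 − a2 ≥ -2, a2 − a4 ≥ 1, a4 − a5 ≥ 2, a5 − a1 ≥ -2, a1 − a3 ≥ -1, a3 − a6 ≥ 3.
Adding all 6 inequalities: the left sides telescope to 0, and the right sides sum to (-2) + 1 + 2 + (-2) + (-1) + 3 = 1. So 0 ≥ 1, which is false.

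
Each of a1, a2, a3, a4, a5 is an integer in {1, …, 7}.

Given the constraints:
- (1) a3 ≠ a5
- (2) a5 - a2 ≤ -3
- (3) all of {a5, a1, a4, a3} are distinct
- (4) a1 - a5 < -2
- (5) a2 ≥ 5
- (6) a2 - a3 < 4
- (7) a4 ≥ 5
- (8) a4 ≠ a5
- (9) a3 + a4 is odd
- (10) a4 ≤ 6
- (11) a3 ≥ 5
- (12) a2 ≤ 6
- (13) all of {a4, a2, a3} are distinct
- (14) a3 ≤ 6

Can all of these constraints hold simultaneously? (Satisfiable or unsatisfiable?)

Constraints 5, 7, 10, 11, 12, and 14 confine each of a4, a2, a3 to the 2 values {5, 6}.
Constraint 13 requires all 3 of them to be distinct, but only 2 values are available — impossible by the pigeonhole principle.

Unsatisfiable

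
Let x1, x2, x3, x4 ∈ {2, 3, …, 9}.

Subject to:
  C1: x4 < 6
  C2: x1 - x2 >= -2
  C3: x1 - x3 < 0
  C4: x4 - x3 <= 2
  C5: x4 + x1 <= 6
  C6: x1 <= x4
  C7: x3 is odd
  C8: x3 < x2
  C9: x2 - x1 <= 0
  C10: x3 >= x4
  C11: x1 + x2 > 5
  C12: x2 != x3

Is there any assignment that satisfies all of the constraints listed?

Constraints 6, 8, 9, and 10 give x4 ≤ x3, x3 < x2, x2 ≤ x1, x1 ≤ x4. Chaining: x4 ≤ x3 < x2 ≤ x1 ≤ x4, which forces x4 < x4 — impossible.

Unsatisfiable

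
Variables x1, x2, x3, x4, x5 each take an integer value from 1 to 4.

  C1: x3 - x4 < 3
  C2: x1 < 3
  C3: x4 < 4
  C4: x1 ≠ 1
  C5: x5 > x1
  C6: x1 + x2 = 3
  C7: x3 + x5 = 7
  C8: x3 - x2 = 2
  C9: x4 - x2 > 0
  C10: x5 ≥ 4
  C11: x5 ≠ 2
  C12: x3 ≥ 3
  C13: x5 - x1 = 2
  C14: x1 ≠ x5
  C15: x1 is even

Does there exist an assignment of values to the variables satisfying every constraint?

Satisfiable

Take x1 = 2, x2 = 1, x3 = 3, x4 = 3, x5 = 4. Then constraint 1: x3 - x4 = 0; constraint 6: x1 + x2 = 3, and every other listed constraint is also met.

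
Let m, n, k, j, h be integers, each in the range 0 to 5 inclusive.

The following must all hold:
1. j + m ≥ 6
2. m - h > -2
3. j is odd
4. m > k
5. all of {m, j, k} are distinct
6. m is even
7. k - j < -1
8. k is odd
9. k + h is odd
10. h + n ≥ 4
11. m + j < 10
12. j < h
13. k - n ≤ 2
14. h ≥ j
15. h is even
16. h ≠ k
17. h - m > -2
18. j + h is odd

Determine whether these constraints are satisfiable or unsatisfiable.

Satisfiable

Take m = 4, n = 1, k = 1, j = 3, h = 4. Then constraint 1: j + m = 7; constraint 2: m - h = 0, and every other listed constraint is also met.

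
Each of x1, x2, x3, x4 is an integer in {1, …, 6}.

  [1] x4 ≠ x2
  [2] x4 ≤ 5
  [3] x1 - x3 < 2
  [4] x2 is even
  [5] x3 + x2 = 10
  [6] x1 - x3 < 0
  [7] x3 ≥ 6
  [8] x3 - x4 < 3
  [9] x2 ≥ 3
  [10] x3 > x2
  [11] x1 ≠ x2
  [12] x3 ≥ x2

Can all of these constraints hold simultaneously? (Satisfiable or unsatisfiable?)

Satisfiable

Setting (x1, x2, x3, x4) = (5, 4, 6, 5) satisfies everything: constraint 3: x1 - x3 = -1; constraint 5: x3 + x2 = 10, and the others follow.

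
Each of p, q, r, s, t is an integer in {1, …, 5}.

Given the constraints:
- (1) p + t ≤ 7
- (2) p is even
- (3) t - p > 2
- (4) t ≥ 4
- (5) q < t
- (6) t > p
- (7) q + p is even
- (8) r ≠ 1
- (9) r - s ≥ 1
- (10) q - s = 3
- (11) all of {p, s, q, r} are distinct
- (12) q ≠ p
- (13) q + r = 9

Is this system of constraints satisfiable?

One satisfying assignment is p = 2, q = 4, r = 5, s = 1, t = 5.
For the less obvious constraints — constraint 1: p + t = 7; constraint 3: t - p = 3 — and the others hold by inspection.

Satisfiable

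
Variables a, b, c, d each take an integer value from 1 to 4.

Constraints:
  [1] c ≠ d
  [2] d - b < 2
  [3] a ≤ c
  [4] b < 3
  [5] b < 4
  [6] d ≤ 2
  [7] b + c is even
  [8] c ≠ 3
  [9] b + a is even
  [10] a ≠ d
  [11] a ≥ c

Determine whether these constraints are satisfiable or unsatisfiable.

The assignment a = 1, b = 1, c = 1, d = 2 works:
  constraint 2 holds since d - b = 1.
  constraint 7 holds since b + c = 2 is even.
The rest check out directly.

Satisfiable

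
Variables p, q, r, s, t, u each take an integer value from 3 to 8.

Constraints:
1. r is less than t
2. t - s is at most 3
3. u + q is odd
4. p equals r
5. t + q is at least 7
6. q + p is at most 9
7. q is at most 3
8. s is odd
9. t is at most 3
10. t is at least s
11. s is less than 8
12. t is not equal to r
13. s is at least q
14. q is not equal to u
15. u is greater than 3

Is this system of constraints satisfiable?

Unsatisfiable

From constraint 9: t ≤ 3. From constraint 7: q ≤ 3. Hence t + q ≤ 6. But constraint 5 requires t + q ≥ 7, and 7 > 6. Contradiction.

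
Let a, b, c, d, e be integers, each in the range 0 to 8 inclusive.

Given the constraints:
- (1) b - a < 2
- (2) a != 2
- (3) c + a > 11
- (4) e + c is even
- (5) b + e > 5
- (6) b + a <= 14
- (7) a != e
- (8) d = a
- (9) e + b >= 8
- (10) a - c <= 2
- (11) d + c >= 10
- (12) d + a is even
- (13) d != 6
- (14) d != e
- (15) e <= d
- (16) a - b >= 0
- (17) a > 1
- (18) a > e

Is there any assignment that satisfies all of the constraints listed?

Satisfiable

One satisfying assignment is a = 7, b = 7, c = 5, d = 7, e = 1.
For the less obvious constraints — constraint 1: b - a = 0; constraint 3: c + a = 12; constraint 5: b + e = 8 — and the others hold by inspection.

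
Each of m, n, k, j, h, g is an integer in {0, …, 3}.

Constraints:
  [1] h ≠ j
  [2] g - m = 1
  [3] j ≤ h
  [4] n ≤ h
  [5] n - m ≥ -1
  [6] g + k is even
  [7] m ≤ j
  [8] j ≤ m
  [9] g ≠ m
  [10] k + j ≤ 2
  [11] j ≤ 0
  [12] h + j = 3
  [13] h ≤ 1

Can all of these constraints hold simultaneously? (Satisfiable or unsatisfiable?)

Unsatisfiable

From constraint 13: h ≤ 1. From constraint 11: j ≤ 0. Hence h + j ≤ 1. But constraint 12 requires h + j = 3, and 3 > 1. Contradiction.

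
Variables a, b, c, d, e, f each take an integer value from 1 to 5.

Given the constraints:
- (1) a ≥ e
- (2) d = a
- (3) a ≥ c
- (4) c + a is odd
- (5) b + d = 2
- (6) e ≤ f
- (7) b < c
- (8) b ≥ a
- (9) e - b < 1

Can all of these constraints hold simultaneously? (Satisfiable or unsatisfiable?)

Constraints 3, 7, and 8 give c ≤ a, a ≤ b, b < c. Chaining: c ≤ a ≤ b < c, which forces c < c — impossible.

Unsatisfiable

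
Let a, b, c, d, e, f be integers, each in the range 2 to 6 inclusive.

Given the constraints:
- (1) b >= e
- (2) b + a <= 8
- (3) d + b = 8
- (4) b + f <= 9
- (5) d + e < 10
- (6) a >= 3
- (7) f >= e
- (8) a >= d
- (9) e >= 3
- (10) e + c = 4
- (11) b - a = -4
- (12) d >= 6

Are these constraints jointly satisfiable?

Unsatisfiable

From constraints 1 and 9: b ≥ e ≥ 3. From constraints 8 and 12: a ≥ d ≥ 6. Hence b + a ≥ 9. But constraint 2 requires b + a ≤ 8, and 8 < 9. Contradiction.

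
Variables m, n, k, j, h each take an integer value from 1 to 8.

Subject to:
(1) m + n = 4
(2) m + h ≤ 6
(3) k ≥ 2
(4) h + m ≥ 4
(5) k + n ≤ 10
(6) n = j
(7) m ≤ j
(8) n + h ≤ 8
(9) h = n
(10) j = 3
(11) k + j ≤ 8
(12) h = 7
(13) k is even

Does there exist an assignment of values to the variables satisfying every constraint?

Unsatisfiable

Constraint 12 fixes h = 7 and constraint 10 fixes j = 3. Constraints 6 and 9 give h = n = j, so h = j. But 7 ≠ 3 — contradiction.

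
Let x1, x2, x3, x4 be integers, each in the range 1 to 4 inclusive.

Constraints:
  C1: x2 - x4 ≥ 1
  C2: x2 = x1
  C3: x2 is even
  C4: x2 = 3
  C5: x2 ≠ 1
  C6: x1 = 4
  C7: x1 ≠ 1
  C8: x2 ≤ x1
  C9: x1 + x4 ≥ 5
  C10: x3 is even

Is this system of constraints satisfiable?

Constraint 4 fixes x2 = 3 and constraint 6 fixes x1 = 4, but constraint 2 requires x2 = x1. Since 3 ≠ 4, contradiction.

Unsatisfiable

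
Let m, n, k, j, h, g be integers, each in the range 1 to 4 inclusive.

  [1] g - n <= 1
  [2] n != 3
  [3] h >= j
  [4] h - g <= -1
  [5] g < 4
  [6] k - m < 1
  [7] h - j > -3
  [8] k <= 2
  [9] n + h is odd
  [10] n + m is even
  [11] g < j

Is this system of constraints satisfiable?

Constraints 3, 4, and 11 give j ≤ h, h < g, g < j. Chaining: j ≤ h < g < j, which forces j < j — impossible.

Unsatisfiable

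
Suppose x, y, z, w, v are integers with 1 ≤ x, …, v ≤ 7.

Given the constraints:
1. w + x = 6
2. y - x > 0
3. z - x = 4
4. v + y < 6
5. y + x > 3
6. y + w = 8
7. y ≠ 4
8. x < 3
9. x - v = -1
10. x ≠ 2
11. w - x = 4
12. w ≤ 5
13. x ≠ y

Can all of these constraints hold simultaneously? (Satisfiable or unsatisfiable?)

Satisfiable

One satisfying assignment is x = 1, y = 3, z = 5, w = 5, v = 2.
For the less obvious constraints — constraint 1: w + x = 6; constraint 2: y - x = 2; constraint 3: z - x = 4 — and the others hold by inspection.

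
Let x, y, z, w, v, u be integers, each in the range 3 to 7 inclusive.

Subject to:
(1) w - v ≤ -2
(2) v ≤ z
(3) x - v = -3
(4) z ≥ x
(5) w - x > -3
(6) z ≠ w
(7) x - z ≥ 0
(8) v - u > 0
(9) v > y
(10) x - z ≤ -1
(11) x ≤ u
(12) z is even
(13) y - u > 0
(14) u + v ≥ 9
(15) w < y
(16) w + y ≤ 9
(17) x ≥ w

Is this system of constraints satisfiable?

Unsatisfiable

Constraints 2, 7, 9, 11, and 13 give y < v, v ≤ z, z ≤ x, x ≤ u, u < y. Chaining: y < v ≤ z ≤ x ≤ u < y, which forces y < y — impossible.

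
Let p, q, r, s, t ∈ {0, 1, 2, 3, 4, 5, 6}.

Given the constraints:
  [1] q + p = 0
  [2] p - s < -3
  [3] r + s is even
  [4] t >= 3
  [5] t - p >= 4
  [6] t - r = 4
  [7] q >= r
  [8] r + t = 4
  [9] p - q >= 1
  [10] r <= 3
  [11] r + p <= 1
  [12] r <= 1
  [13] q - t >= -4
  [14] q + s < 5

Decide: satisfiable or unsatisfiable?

Constraints 5, 9, and 13 give p − q ≥ 1, q − t ≥ -4, t − p ≥ 4.
Adding all 3 inequalities: the left sides telescope to 0, and the right sides sum to 1 + (-4) + 4 = 1. So 0 ≥ 1, which is false.

Unsatisfiable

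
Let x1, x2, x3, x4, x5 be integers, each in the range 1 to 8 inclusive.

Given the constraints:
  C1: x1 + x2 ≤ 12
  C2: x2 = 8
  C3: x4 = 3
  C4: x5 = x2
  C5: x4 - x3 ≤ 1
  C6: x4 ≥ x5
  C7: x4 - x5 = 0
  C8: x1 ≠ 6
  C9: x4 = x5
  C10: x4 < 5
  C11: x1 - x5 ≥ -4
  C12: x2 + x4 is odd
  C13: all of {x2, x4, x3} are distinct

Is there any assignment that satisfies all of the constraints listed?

Constraint 3 fixes x4 = 3 and constraint 2 fixes x2 = 8. Constraints 4 and 9 give x4 = x5 = x2, so x4 = x2. But 3 ≠ 8 — contradiction.

Unsatisfiable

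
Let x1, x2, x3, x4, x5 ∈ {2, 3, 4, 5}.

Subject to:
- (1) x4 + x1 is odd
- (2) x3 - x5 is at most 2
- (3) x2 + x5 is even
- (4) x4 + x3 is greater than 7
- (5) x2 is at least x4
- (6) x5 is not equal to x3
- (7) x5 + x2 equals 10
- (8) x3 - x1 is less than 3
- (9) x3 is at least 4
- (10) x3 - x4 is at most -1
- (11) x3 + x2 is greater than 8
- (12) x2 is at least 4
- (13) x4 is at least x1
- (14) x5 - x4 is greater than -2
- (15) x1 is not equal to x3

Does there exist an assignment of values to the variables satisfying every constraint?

Take x1 = 2, x2 = 5, x3 = 4, x4 = 5, x5 = 5. Then constraint 2: x3 - x5 = -1; constraint 4: x4 + x3 = 9, and every other listed constraint is also met.

Satisfiable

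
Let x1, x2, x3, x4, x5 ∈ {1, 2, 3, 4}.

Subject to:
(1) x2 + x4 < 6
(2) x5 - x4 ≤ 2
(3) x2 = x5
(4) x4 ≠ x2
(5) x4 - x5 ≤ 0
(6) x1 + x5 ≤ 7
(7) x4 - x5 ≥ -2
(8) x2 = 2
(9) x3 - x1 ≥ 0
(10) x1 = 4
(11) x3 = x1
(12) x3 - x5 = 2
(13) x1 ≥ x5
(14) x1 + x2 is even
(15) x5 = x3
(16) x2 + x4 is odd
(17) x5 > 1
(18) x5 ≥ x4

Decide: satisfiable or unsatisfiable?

Constraint 8 fixes x2 = 2 and constraint 10 fixes x1 = 4. Constraints 3, 11, and 15 give x2 = x5 = x3 = x1, so x2 = x1. But 2 ≠ 4 — contradiction.

Unsatisfiable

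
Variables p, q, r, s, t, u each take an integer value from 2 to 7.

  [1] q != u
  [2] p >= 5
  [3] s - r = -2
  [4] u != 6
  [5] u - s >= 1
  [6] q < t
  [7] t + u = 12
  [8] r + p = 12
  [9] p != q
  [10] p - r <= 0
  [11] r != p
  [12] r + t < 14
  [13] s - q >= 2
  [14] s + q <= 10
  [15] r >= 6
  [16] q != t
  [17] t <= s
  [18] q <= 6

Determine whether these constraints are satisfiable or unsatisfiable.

Try p = 5, q = 2, r = 7, s = 5, t = 5, u = 7.
Check constraint 3: s - r = -2; constraint 5: u - s = 2; constraint 7: t + u = 12. The remaining constraints are straightforward to verify.

Satisfiable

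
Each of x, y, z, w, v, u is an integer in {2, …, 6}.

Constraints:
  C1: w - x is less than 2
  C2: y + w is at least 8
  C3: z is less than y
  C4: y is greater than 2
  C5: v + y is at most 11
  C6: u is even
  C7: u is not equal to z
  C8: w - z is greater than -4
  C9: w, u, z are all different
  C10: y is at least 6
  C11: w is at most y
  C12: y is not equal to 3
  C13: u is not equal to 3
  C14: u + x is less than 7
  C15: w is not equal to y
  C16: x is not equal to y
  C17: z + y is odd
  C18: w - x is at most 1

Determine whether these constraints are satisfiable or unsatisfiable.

Take x = 3, y = 6, z = 5, w = 3, v = 3, u = 2. Then constraint 1: w - x = 0; constraint 2: y + w = 9; constraint 5: v + y = 9, and every other listed constraint is also met.

Satisfiable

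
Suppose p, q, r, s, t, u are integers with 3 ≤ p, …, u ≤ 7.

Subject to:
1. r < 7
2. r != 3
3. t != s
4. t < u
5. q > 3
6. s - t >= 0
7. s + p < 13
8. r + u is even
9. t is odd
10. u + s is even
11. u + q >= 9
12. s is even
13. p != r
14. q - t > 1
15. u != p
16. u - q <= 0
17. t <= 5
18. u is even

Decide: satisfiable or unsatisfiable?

Setting (p, q, r, s, t, u) = (6, 6, 4, 4, 3, 4) satisfies everything: constraint 6: s - t = 1; constraint 7: s + p = 10, and the others follow.

Satisfiable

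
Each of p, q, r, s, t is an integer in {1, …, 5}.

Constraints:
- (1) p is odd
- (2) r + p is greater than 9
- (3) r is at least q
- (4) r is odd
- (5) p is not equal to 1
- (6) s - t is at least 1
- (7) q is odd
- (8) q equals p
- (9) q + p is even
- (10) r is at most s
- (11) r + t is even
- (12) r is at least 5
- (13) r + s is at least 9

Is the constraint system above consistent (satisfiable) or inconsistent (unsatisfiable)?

The assignment p = 5, q = 5, r = 5, s = 5, t = 3 works:
  constraint 2 holds since r + p = 10.
  constraint 6 holds since s - t = 2.
The rest check out directly.

Satisfiable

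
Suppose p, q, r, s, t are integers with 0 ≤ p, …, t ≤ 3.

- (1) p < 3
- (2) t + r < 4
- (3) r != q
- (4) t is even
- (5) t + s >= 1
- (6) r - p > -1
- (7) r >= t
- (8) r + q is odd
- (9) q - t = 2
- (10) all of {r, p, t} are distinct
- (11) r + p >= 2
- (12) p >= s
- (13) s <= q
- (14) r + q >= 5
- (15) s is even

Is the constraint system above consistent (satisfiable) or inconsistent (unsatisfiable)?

Satisfiable

Take p = 2, q = 2, r = 3, s = 2, t = 0. Then constraint 2: t + r = 3; constraint 5: t + s = 2; constraint 6: r - p = 1, and every other listed constraint is also met.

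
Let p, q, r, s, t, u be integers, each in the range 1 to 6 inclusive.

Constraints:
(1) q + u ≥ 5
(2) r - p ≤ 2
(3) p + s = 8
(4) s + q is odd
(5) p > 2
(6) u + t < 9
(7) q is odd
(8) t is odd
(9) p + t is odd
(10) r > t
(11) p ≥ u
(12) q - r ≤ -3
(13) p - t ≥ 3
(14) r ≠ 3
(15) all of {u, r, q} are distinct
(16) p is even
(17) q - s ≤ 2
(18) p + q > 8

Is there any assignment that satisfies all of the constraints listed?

One satisfying assignment is p = 6, q = 3, r = 6, s = 2, t = 3, u = 4.
For the less obvious constraints — constraint 1: q + u = 7; constraint 2: r - p = 0 — and the others hold by inspection.

Satisfiable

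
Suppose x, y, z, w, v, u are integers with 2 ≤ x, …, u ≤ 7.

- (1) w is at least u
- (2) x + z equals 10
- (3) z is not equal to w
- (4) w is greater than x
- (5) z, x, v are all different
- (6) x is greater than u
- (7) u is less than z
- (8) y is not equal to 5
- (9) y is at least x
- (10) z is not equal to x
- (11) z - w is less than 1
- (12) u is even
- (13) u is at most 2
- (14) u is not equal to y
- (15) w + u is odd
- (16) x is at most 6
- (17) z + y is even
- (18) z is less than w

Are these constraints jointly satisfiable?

Try x = 4, y = 6, z = 6, w = 7, v = 2, u = 2.
Check constraint 2: x + z = 10; constraint 5: values 6, 4, 2 are distinct; constraint 11: z - w = -1. The remaining constraints are straightforward to verify.

Satisfiable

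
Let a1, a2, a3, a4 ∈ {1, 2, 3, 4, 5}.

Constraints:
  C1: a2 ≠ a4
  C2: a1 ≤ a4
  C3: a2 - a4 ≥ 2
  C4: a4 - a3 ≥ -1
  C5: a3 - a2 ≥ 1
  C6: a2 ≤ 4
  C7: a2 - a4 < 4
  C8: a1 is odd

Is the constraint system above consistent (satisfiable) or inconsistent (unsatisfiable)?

Unsatisfiable

Constraints 3, 4, and 5 give a2 − a4 ≥ 2, a4 − a3 ≥ -1, a3 − a2 ≥ 1.
Adding all 3 inequalities: the left sides telescope to 0, and the right sides sum to 2 + (-1) + 1 = 2. So 0 ≥ 2, which is false.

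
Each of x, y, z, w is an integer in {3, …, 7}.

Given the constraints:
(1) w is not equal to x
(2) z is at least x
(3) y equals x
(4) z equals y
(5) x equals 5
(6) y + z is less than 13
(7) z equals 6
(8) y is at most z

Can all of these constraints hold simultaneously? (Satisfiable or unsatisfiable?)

Unsatisfiable

Constraint 7 fixes z = 6 and constraint 5 fixes x = 5. Constraints 3 and 4 give z = y = x, so z = x. But 6 ≠ 5 — contradiction.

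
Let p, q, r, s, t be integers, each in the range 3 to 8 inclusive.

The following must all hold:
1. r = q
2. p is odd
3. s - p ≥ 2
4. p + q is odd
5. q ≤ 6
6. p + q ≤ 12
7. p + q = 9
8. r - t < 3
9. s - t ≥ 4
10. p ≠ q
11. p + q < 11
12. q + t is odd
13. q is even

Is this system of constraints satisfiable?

Take p = 5, q = 4, r = 4, s = 7, t = 3. Then constraint 3: s - p = 2; constraint 6: p + q = 9; constraint 7: p + q = 9, and every other listed constraint is also met.

Satisfiable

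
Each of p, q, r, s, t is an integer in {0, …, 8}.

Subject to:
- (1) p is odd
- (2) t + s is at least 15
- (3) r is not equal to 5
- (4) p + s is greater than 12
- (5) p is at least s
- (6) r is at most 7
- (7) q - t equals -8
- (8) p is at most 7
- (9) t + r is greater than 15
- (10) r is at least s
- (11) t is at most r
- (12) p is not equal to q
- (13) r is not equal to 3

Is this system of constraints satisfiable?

From constraints 6 and 11: t ≤ r ≤ 7. From constraints 5 and 8: s ≤ p ≤ 7. Hence t + s ≤ 14. But constraint 2 requires t + s ≥ 15, and 15 > 14. Contradiction.

Unsatisfiable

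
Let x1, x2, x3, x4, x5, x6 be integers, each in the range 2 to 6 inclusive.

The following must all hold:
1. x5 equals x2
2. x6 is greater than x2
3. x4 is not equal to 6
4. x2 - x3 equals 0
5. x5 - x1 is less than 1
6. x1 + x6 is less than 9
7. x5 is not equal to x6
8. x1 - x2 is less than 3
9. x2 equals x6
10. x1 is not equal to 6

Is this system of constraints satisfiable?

Unsatisfiable

From constraints 1 and 9, x5 = x2 = x6, so x5 = x6. But constraint 7 says x5 ≠ x6. Contradiction.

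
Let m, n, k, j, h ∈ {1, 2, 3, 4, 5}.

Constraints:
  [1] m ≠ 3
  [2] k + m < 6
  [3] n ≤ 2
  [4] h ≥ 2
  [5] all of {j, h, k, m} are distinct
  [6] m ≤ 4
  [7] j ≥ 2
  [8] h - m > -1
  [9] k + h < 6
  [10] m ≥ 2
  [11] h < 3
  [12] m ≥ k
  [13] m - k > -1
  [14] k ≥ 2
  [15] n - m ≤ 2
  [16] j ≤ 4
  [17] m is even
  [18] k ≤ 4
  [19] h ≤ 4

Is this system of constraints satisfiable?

Unsatisfiable

Constraints 4, 6, 7, 10, 14, 16, 18, and 19 confine each of j, h, k, m to the 3 values {2, …, 4}.
Constraint 5 requires all 4 of them to be distinct, but only 3 values are available — impossible by the pigeonhole principle.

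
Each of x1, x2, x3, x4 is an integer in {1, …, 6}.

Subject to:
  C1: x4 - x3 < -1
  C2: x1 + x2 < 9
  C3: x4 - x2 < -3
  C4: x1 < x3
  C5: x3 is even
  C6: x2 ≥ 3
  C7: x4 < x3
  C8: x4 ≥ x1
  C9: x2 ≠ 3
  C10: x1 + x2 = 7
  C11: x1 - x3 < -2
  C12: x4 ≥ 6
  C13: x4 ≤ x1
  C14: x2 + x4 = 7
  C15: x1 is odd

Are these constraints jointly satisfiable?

Unsatisfiable

From constraints 12 and 13: x1 ≥ x4 ≥ 6. From constraint 6: x2 ≥ 3. Hence x1 + x2 ≥ 9. But constraint 10 requires x1 + x2 = 7, and 7 < 9. Contradiction.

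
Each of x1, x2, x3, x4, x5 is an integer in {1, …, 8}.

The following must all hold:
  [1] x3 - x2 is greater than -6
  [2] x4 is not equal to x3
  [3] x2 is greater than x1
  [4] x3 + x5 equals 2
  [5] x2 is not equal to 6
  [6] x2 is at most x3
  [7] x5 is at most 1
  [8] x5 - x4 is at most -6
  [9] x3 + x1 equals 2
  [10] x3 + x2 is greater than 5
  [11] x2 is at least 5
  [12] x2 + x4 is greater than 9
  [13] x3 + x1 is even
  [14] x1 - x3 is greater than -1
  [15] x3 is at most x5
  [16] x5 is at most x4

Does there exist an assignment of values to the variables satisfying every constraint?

From constraints 6 and 11: x3 ≥ x2 and x2 ≥ 5, so x3 ≥ 5. From constraints 7 and 15: x3 ≤ x5 and x5 ≤ 1, so x3 ≤ 1. But 1 < 5, so no value of x3 works.

Unsatisfiable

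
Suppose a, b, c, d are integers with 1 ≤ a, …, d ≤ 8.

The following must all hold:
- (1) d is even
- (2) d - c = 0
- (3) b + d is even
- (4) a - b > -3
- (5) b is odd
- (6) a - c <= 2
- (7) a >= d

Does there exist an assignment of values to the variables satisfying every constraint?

Constraint 5 makes b odd and constraint 1 makes d even, so b + d must be odd. Constraint 3 says b + d is even — contradiction.

Unsatisfiable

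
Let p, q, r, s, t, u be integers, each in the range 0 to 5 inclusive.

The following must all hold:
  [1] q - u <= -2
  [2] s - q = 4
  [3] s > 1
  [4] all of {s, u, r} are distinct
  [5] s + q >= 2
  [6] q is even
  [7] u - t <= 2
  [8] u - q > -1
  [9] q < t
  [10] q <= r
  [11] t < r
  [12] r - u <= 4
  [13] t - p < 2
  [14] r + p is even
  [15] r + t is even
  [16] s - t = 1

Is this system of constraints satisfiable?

Setting (p, q, r, s, t, u) = (3, 0, 5, 4, 3, 2) satisfies everything: constraint 1: q - u = -2; constraint 2: s - q = 4, and the others follow.

Satisfiable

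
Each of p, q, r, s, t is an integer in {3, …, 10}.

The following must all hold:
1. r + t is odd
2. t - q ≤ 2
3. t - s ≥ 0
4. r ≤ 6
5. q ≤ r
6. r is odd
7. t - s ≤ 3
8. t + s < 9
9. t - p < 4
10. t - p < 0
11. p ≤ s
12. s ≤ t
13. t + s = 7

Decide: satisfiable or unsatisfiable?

Unsatisfiable

Constraints 10, 11, and 12 give t < p, p ≤ s, s ≤ t. Chaining: t < p ≤ s ≤ t, which forces t < t — impossible.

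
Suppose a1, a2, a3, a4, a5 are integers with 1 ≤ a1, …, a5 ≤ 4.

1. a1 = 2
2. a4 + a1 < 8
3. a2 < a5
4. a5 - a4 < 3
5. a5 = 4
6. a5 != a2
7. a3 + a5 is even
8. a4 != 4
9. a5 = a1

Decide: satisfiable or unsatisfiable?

Unsatisfiable

Constraint 5 fixes a5 = 4 and constraint 1 fixes a1 = 2, but constraint 9 requires a5 = a1. Since 4 ≠ 2, contradiction.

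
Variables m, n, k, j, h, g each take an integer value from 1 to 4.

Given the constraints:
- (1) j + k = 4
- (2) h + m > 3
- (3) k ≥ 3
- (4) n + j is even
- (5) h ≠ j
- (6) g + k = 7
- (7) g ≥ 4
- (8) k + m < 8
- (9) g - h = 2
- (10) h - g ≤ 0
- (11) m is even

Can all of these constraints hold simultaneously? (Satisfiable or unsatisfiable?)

Satisfiable

One satisfying assignment is m = 4, n = 3, k = 3, j = 1, h = 2, g = 4.
For the less obvious constraints — constraint 1: j + k = 4; constraint 2: h + m = 6; constraint 6: g + k = 7 — and the others hold by inspection.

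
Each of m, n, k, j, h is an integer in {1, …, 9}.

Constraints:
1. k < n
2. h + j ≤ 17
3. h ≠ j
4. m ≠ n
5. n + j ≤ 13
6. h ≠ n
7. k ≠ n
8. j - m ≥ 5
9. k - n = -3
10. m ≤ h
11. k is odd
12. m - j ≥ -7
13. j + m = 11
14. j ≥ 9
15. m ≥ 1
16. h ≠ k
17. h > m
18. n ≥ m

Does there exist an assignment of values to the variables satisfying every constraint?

Satisfiable

The assignment m = 2, n = 4, k = 1, j = 9, h = 7 works:
  constraint 2 holds since h + j = 16.
  constraint 5 holds since n + j = 13.
The rest check out directly.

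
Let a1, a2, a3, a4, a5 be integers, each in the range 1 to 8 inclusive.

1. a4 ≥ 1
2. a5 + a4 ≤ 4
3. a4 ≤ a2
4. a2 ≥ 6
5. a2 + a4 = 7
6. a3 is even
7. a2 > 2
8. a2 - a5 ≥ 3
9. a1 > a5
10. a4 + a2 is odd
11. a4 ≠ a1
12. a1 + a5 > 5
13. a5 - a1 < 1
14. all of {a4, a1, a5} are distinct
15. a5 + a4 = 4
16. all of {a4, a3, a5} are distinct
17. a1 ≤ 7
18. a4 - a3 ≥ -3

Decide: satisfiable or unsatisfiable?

Satisfiable

The assignment a1 = 4, a2 = 6, a3 = 2, a4 = 1, a5 = 3 works:
  constraint 2 holds since a5 + a4 = 4.
  constraint 5 holds since a2 + a4 = 7.
  constraint 8 holds since a2 - a5 = 3.
The rest check out directly.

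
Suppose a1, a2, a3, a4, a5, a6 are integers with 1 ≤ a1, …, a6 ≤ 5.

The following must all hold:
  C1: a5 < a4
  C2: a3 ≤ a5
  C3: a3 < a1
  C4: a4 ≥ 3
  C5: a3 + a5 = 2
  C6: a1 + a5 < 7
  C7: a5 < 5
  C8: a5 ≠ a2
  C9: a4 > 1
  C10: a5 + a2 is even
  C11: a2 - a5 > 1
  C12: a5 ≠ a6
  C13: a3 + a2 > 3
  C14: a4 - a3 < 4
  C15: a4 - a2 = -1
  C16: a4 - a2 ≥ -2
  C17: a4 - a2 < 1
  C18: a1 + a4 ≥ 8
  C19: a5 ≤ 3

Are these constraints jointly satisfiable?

Satisfiable

Try a1 = 4, a2 = 5, a3 = 1, a4 = 4, a5 = 1, a6 = 5.
Check constraint 5: a3 + a5 = 2; constraint 6: a1 + a5 = 5; constraint 11: a2 - a5 = 4. The remaining constraints are straightforward to verify.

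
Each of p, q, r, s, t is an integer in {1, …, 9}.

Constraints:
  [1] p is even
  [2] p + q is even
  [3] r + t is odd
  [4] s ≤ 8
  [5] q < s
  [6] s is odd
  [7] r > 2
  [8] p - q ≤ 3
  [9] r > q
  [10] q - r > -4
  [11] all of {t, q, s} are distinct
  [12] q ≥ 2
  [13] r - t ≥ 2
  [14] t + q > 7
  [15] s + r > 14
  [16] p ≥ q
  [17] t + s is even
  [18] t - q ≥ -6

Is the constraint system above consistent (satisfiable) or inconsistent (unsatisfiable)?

One satisfying assignment is p = 6, q = 6, r = 8, s = 7, t = 3.
For the less obvious constraints — constraint 8: p - q = 0; constraint 10: q - r = -2; constraint 13: r - t = 5 — and the others hold by inspection.

Satisfiable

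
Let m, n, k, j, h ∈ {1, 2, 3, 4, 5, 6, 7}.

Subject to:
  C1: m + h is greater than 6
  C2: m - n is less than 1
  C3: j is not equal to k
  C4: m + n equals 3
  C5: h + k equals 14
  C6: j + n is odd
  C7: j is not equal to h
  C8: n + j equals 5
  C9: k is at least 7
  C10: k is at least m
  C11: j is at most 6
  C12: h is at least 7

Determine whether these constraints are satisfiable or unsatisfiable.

Take m = 1, n = 2, k = 7, j = 3, h = 7. Then constraint 1: m + h = 8; constraint 2: m - n = -1, and every other listed constraint is also met.

Satisfiable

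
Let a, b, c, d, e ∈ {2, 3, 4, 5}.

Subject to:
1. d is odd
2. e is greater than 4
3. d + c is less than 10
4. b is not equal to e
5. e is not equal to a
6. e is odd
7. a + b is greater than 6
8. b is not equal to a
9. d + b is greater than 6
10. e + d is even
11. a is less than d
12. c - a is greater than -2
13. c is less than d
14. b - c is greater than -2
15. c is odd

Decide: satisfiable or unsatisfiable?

Setting (a, b, c, d, e) = (3, 4, 3, 5, 5) satisfies everything: constraint 3: d + c = 8; constraint 7: a + b = 7, and the others follow.

Satisfiable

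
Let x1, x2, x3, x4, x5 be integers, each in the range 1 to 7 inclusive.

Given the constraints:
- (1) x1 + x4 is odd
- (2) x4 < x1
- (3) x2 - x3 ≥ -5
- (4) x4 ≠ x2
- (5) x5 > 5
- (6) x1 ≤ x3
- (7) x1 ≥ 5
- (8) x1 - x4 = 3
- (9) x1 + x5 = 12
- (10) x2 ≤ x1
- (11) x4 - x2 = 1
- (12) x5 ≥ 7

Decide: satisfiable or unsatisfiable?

The assignment x1 = 5, x2 = 1, x3 = 5, x4 = 2, x5 = 7 works:
  constraint 3 holds since x2 - x3 = -4.
  constraint 8 holds since x1 - x4 = 3.
The rest check out directly.

Satisfiable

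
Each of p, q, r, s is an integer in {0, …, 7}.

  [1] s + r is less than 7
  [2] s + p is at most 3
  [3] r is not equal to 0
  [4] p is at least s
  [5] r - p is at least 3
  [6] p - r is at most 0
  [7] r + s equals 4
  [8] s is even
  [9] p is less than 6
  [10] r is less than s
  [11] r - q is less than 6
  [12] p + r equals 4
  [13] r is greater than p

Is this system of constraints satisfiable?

Constraints 4, 6, and 10 give s ≤ p, p ≤ r, r < s. Chaining: s ≤ p ≤ r < s, which forces s < s — impossible.

Unsatisfiable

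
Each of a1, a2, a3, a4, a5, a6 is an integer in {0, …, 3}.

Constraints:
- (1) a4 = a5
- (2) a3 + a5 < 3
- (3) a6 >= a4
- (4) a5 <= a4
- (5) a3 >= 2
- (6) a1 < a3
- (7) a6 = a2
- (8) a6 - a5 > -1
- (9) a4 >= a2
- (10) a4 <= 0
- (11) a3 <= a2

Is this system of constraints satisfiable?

From constraints 5 and 11: a2 ≥ a3 and a3 ≥ 2, so a2 ≥ 2. From constraints 9 and 10: a2 ≤ a4 and a4 ≤ 0, so a2 ≤ 0. But 0 < 2, so no value of a2 works.

Unsatisfiable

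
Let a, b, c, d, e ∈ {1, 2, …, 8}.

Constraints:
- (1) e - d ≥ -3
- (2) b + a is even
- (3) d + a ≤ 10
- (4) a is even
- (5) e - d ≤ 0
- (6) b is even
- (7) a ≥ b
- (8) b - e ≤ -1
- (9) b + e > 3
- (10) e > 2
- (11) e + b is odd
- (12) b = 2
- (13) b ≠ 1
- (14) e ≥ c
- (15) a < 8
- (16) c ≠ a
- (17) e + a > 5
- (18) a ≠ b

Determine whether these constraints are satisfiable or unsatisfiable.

Satisfiable

Setting (a, b, c, d, e) = (4, 2, 3, 5, 3) satisfies everything: constraint 1: e - d = -2; constraint 3: d + a = 9, and the others follow.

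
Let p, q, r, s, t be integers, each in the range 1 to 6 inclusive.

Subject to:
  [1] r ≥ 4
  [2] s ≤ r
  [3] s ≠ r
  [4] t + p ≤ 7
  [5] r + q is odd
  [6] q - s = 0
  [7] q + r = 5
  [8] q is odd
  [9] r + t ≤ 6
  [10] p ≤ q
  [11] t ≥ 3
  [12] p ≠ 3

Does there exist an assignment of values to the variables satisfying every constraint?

From constraint 1: r ≥ 4. From constraint 11: t ≥ 3. Hence r + t ≥ 7. But constraint 9 requires r + t ≤ 6, and 6 < 7. Contradiction.

Unsatisfiable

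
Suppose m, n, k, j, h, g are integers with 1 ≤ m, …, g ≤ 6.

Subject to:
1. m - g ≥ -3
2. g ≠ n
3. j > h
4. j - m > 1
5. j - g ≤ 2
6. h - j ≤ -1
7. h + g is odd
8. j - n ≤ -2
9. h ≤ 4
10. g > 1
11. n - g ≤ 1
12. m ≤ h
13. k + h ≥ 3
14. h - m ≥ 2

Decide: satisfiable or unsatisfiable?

Unsatisfiable

Constraints 1, 6, 8, 11, and 14 give g − n ≥ -1, n − j ≥ 2, j − h ≥ 1, h − m ≥ 2, m − g ≥ -3.
Adding all 5 inequalities: the left sides telescope to 0, and the right sides sum to (-1) + 2 + 1 + 2 + (-3) = 1. So 0 ≥ 1, which is false.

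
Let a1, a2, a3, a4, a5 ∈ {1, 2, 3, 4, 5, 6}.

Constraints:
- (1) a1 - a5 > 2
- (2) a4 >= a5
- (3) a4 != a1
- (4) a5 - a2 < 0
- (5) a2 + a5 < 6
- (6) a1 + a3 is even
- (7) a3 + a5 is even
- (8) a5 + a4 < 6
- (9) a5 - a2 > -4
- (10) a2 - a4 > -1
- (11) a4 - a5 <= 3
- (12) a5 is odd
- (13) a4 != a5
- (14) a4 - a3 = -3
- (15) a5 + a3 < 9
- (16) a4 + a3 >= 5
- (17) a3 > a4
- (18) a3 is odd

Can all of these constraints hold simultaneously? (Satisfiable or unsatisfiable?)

Try a1 = 5, a2 = 3, a3 = 5, a4 = 2, a5 = 1.
Check constraint 1: a1 - a5 = 4; constraint 4: a5 - a2 = -2. The remaining constraints are straightforward to verify.

Satisfiable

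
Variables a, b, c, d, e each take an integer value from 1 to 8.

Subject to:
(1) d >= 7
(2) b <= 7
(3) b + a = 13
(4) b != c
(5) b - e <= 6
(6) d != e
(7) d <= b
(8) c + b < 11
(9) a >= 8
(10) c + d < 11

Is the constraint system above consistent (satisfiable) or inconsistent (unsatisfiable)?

Unsatisfiable

From constraints 1 and 7: b ≥ d ≥ 7. From constraint 9: a ≥ 8. Hence b + a ≥ 15. But constraint 3 requires b + a = 13, and 13 < 15. Contradiction.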